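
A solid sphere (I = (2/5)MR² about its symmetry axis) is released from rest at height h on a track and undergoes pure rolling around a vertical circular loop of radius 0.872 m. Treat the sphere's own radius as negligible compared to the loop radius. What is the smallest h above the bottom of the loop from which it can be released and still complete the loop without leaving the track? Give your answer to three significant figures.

Here I = (2/5)MR², so the shape factor k = I/(MR²) = 0.4.
At the top, contact is just lost when gravity alone supplies the centripetal force: Mg = Mv_top²/r, i.e. v_top² = gr.
With ω = v/R, the kinetic energy at speed v is ½(1+k)Mv² = (7/10)Mv².
Energy conservation from release (height h) to the top (height 2r): Mgh = Mg(2r) + (7/10)M·gr.
Thus h_min = 2r + (1+k)r/2 = r(2 + 1.4/2) = 0.872 × 2.7 ≈ 2.35 m.

h_min ≈ 2.35 m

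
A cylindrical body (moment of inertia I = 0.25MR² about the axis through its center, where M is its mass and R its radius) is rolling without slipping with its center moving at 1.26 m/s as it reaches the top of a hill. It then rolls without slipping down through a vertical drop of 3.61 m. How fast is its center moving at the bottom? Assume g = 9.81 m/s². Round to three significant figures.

Here I = 0.25MR², so the shape factor k = I/(MR²) = 0.25.
The rolling condition ω = v/R makes the rotational term ½I(v/R)² = ½kMv², so KE_total = ½(1+k)Mv² = (5/8)Mv².
Energy conservation: (5/8)Mv₀² + Mgh = (5/8)Mv², so v² = v₀² + 2gh/(1+k).
v = √(1.26² + 2×9.81×3.61/1.25) = √58.25 ≈ 7.63 m/s.

v ≈ 7.63 m/s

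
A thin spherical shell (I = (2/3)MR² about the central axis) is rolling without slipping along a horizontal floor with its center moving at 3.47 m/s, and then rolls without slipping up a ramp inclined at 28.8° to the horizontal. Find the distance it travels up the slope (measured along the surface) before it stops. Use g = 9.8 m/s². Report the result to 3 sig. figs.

For this body I = (2/3)MR², i.e. k = I/(MR²) = 2/3.
Pure rolling means v = ωR; then KE = ½Mv² + ½I(v/R)² = ½(1+k)Mv² = (5/6)Mv².
Setting this equal to Mgh gives the vertical rise h = (1+k)v₀²/(2g) = 1.667×3.47²/(2×9.8) = 1.024 m.
Along the incline, d = h/sinθ = 1.024/sin28.8° ≈ 2.13 m.

d ≈ 2.13 m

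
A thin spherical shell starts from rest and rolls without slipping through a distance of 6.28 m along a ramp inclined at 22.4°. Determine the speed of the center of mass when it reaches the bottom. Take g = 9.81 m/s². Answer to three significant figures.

v ≈ 5.31 m/s

With I = (2/3)MR², the ratio k = I/(MR²) is 2/3.
Since it rolls without slipping, ω = v/R and KE = ½Mv² + ½Iω² = ½(1+k)Mv² = (5/6)Mv².
The vertical drop is h = L sinθ = 6.28 × sin22.4° = 2.393 m.
Setting Mgh = (5/6)Mv² gives v = √(2gh/(1+k)) = √(2·9.81·2.393/1.667) ≈ 5.31 m/s.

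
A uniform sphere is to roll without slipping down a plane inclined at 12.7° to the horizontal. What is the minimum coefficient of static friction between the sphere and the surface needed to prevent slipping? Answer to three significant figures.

μ_min ≈ 0.0644

With I = (2/5)MR², the ratio k = I/(MR²) is 0.4.
Newton's second law down the slope: Mg sinθ − f = Ma. The torque equation fR = Iα (with α = a/R) gives f = kMa.
These give a = g sinθ/(1+k) and the required friction f = kMg sinθ/(1+k).
With N = Mg cosθ, the no-slip condition f ≤ μN gives μ_min = f/N = k tanθ/(1+k).
μ_min = 0.4 × tan12.7° / 1.4 ≈ 0.0644.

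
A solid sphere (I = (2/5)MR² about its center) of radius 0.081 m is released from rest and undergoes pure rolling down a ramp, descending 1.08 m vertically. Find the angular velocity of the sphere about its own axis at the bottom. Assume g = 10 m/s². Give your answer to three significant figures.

ω ≈ 48.5 rad/s

The moment of inertia is (2/5)MR², giving k ≡ I/(MR²) = 0.4.
The rolling condition ω = v/R makes the rotational term ½I(v/R)² = ½kMv², so KE_total = ½(1+k)Mv² = (7/10)Mv².
Energy conservation Mgh = ½(1+k)Mv² gives v = √(2gh/(1+k)) = √(2 × 10 × 1.08 / 1.4) = 3.928 m/s.
The angular speed follows from ω = v/R = 3.928/0.081 ≈ 48.5 rad/s.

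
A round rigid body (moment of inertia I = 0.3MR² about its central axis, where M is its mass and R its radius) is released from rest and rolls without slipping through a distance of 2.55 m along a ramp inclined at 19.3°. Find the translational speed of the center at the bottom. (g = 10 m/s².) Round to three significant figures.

Here I = 0.3MR², so the shape factor k = I/(MR²) = 0.3.
Rolling without slipping gives ω = v/R, so the total kinetic energy is ½Mv² + ½Iω² = ½(1+k)Mv² = (13/20)Mv².
The vertical drop is h = L sinθ = 2.55 × sin19.3° = 0.8428 m.
Setting Mgh = (13/20)Mv² gives v = √(2gh/(1+k)) = √(2·10·0.8428/1.3) ≈ 3.60 m/s.

v ≈ 3.60 m/s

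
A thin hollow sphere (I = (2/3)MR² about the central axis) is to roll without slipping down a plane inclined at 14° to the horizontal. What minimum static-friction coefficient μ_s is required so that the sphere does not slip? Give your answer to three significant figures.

Here I = (2/3)MR², so the shape factor k = I/(MR²) = 2/3.
Along the incline Mg sinθ − f = Ma, and torque about the center fR = Iα = kMR²(a/R) gives f = kMa.
These give a = g sinθ/(1+k) and the required friction f = kMg sinθ/(1+k).
With N = Mg cosθ, the no-slip condition f ≤ μN gives μ_min = f/N = k tanθ/(1+k).
μ_min = (2/3) × tan14° / 1.667 ≈ 0.0997.

μ_min ≈ 0.0997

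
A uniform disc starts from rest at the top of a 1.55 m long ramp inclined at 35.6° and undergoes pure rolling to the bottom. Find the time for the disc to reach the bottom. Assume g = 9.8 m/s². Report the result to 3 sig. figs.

t ≈ 0.903 s

Here I = (1/2)MR², so the shape factor k = I/(MR²) = 0.5.
Translational: Mg sinθ − f = Ma. Rotational about the CM: fR = Iα = kMRa, so f = kMa.
Hence a = g sinθ/(1+k) = 9.8×sin35.6°/1.5 = 3.803 m/s².
With constant a from rest, t = √(2L/a) = √(2·1.55/3.803) ≈ 0.903 s.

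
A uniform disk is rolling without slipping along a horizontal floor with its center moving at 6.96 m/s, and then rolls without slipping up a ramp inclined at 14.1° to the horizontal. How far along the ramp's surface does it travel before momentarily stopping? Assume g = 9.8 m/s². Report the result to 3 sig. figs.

The moment of inertia is (1/2)MR², giving k ≡ I/(MR²) = 0.5.
Pure rolling means v = ωR; then KE = ½Mv² + ½I(v/R)² = ½(1+k)Mv² = (3/4)Mv².
Setting this equal to Mgh gives the vertical rise h = (1+k)v₀²/(2g) = 1.5×6.96²/(2×9.8) = 3.707 m.
The distance along the slope is d = h/sinθ = 3.707/sin14.1° ≈ 15.2 m.

d ≈ 15.2 m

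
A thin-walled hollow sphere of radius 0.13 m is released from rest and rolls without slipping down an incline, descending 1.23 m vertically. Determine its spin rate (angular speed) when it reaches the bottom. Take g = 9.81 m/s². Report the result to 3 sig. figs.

For this body I = (2/3)MR², i.e. k = I/(MR²) = 2/3.
Pure rolling means v = ωR; then KE = ½Mv² + ½I(v/R)² = ½(1+k)Mv² = (5/6)Mv².
Energy conservation Mgh = ½(1+k)Mv² gives v = √(2gh/(1+k)) = √(2 × 9.81 × 1.23 / 1.667) = 3.805 m/s.
Then ω = v/R = 3.805 / 0.13 ≈ 29.3 rad/s.

ω ≈ 29.3 rad/s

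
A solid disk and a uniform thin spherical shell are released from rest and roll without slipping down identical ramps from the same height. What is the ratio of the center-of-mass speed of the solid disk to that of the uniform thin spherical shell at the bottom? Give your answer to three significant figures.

Each satisfies Mgh = ½(1+k)Mv² with k = I/(MR²), so v ∝ 1/√(1+k).
For the solid disk k = 0.5; for the uniform thin spherical shell k = 2/3.
v₁/v₂ = √((1+k₂)/(1+k₁)) = √(1.667/1.5) ≈ 1.05.

v_ratio ≈ 1.05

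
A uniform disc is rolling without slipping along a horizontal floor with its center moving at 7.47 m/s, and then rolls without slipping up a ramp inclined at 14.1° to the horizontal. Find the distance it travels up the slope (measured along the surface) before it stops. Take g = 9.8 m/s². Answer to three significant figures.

The moment of inertia is (1/2)MR², giving k ≡ I/(MR²) = 0.5.
Pure rolling means v = ωR; then KE = ½Mv² + ½I(v/R)² = ½(1+k)Mv² = (3/4)Mv².
Setting this equal to Mgh gives the vertical rise h = (1+k)v₀²/(2g) = 1.5×7.47²/(2×9.8) = 4.27 m.
The distance along the slope is d = h/sinθ = 4.27/sin14.1° ≈ 17.5 m.

d ≈ 17.5 m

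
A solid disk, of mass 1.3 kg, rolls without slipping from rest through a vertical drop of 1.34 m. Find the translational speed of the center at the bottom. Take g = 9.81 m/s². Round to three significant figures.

v ≈ 4.19 m/s

The moment of inertia is (1/2)MR², giving k ≡ I/(MR²) = 0.5.
The rolling condition ω = v/R makes the rotational term ½I(v/R)² = ½kMv², so KE_total = ½(1+k)Mv² = (3/4)Mv².
Setting Mgh = (3/4)Mv² gives v = √(2gh/(1+k)) = √(2·9.81·1.34/1.5) ≈ 4.19 m/s.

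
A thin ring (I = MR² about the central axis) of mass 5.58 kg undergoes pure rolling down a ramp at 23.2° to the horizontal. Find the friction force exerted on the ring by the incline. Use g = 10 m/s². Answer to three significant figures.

For this body I = MR², i.e. k = I/(MR²) = 1.
Newton's second law down the slope: Mg sinθ − f = Ma. The torque equation fR = Iα (with α = a/R) gives f = kMa.
Combining, a = g sinθ/(1+k) and f = kMa = kMg sinθ/(1+k).
f = 1 × 5.58 × 10 × sin23.2° / 2 ≈ 11.0 N.

f ≈ 11.0 N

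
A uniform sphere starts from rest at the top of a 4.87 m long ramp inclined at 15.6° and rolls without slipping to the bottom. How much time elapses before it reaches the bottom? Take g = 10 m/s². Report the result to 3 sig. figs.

The moment of inertia is (2/5)MR², giving k ≡ I/(MR²) = 0.4.
Along the incline Mg sinθ − f = Ma, and torque about the center fR = Iα = kMR²(a/R) gives f = kMa.
Hence a = g sinθ/(1+k) = 10×sin15.6°/1.4 = 1.921 m/s².
Starting from rest, L = ½at², so t = √(2L/a) = √(2×4.87/1.921) ≈ 2.25 s.

t ≈ 2.25 s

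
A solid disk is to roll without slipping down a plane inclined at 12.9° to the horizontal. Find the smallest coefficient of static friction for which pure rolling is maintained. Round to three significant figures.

μ_min ≈ 0.0763

For this body I = (1/2)MR², i.e. k = I/(MR²) = 0.5.
Newton's second law down the slope: Mg sinθ − f = Ma. The torque equation fR = Iα (with α = a/R) gives f = kMa.
These give a = g sinθ/(1+k) and the required friction f = kMg sinθ/(1+k).
With N = Mg cosθ, the no-slip condition f ≤ μN gives μ_min = f/N = k tanθ/(1+k).
μ_min = 0.5 × tan12.9° / 1.5 ≈ 0.0763.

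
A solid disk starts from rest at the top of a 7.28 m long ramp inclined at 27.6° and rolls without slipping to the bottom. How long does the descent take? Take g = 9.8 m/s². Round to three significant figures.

The moment of inertia is (1/2)MR², giving k ≡ I/(MR²) = 0.5.
Translational: Mg sinθ − f = Ma. Rotational about the CM: fR = Iα = kMRa, so f = kMa.
Hence a = g sinθ/(1+k) = 9.8×sin27.6°/1.5 = 3.027 m/s².
With constant a from rest, t = √(2L/a) = √(2·7.28/3.027) ≈ 2.19 s.

t ≈ 2.19 s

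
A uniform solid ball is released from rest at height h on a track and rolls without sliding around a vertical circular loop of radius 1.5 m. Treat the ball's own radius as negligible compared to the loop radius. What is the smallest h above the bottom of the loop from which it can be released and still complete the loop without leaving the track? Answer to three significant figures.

h_min ≈ 4.05 m

The moment of inertia is (2/5)MR², giving k ≡ I/(MR²) = 0.4.
At the top, contact is just lost when gravity alone supplies the centripetal force: Mg = Mv_top²/r, i.e. v_top² = gr.
With ω = v/R, the kinetic energy at speed v is ½(1+k)Mv² = (7/10)Mv².
Energy conservation from release (height h) to the top (height 2r): Mgh = Mg(2r) + (7/10)M·gr.
Thus h_min = 2r + (1+k)r/2 = r(2 + 1.4/2) = 1.5 × 2.7 ≈ 4.05 m.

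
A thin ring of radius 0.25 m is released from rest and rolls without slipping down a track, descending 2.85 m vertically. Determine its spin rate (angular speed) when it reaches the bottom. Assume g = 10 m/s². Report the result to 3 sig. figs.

For this body I = MR², i.e. k = I/(MR²) = 1.
Since it rolls without slipping, ω = v/R and KE = ½Mv² + ½Iω² = ½(1+k)Mv² = Mv².
Energy conservation Mgh = ½(1+k)Mv² gives v = √(2gh/(1+k)) = √(2 × 10 × 2.85 / 2) = 5.339 m/s.
Then ω = v/R = 5.339 / 0.25 ≈ 21.4 rad/s.

ω ≈ 21.4 rad/s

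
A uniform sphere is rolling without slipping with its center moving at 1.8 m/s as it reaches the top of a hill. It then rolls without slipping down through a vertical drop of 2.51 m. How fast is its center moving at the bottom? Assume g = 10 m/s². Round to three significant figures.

For this body I = (2/5)MR², i.e. k = I/(MR²) = 0.4.
The rolling condition ω = v/R makes the rotational term ½I(v/R)² = ½kMv², so KE_total = ½(1+k)Mv² = (7/10)Mv².
Conserving energy between top and bottom: (7/10)Mv² = (7/10)Mv₀² + Mgh, hence v² = v₀² + 2gh/(1+k).
v = √(1.8² + 2×10×2.51/1.4) = √39.1 ≈ 6.25 m/s.

v ≈ 6.25 m/s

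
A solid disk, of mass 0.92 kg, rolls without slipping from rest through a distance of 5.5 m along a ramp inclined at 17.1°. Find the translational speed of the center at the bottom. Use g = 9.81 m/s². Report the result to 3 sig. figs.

v ≈ 4.60 m/s

For this body I = (1/2)MR², i.e. k = I/(MR²) = 0.5.
Pure rolling means v = ωR; then KE = ½Mv² + ½I(v/R)² = ½(1+k)Mv² = (3/4)Mv².
The vertical drop is h = L sinθ = 5.5 × sin17.1° = 1.617 m.
Setting Mgh = (3/4)Mv² gives v = √(2gh/(1+k)) = √(2·9.81·1.617/1.5) ≈ 4.60 m/s.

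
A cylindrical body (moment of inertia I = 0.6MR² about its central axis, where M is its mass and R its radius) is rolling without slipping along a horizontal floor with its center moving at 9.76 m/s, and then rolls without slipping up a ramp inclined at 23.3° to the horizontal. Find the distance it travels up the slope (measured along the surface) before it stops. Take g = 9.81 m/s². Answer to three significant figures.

Here I = 0.6MR², so the shape factor k = I/(MR²) = 0.6.
The rolling condition ω = v/R makes the rotational term ½I(v/R)² = ½kMv², so KE_total = ½(1+k)Mv² = (4/5)Mv².
Setting this equal to Mgh gives the vertical rise h = (1+k)v₀²/(2g) = 1.6×9.76²/(2×9.81) = 7.768 m.
Along the incline, d = h/sinθ = 7.768/sin23.3° ≈ 19.6 m.

d ≈ 19.6 m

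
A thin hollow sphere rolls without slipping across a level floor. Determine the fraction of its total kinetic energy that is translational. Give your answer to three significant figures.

fraction ≈ 0.600

Here I = (2/3)MR², so the shape factor k = I/(MR²) = 2/3.
Since ω = v/R, the translational part is ½Mv² and the rotational part is ½I(v/R)² = ½kMv²; the total is ½(1+k)Mv².
The translational fraction is therefore 1/(1+k) = 1/1.667 ≈ 0.600.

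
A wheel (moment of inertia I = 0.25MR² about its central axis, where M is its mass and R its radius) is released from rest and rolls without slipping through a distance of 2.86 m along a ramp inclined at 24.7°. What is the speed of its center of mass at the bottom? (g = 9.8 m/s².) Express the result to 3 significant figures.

v ≈ 4.33 m/s

For this body I = 0.25MR², i.e. k = I/(MR²) = 0.25.
The rolling condition ω = v/R makes the rotational term ½I(v/R)² = ½kMv², so KE_total = ½(1+k)Mv² = (5/8)Mv².
The vertical drop is h = L sinθ = 2.86 × sin24.7° = 1.195 m.
Energy conservation: Mgh = (5/8)Mv², so v = √(2gh/(1+k)) = √(2 × 9.8 × 1.195 / 1.25) ≈ 4.33 m/s.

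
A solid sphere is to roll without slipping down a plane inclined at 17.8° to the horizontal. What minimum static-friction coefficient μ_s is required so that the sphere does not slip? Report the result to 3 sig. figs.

μ_min ≈ 0.0917

Here I = (2/5)MR², so the shape factor k = I/(MR²) = 0.4.
Along the incline Mg sinθ − f = Ma, and torque about the center fR = Iα = kMR²(a/R) gives f = kMa.
These give a = g sinθ/(1+k) and the required friction f = kMg sinθ/(1+k).
The normal force is N = Mg cosθ, so μ_min = f/N = k tanθ/(1+k).
μ_min = 0.4 × tan17.8° / 1.4 ≈ 0.0917.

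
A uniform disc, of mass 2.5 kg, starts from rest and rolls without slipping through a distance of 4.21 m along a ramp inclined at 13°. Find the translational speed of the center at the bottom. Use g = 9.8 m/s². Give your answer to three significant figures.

v ≈ 3.52 m/s

With I = (1/2)MR², the ratio k = I/(MR²) is 0.5.
Pure rolling means v = ωR; then KE = ½Mv² + ½I(v/R)² = ½(1+k)Mv² = (3/4)Mv².
The vertical drop is h = L sinθ = 4.21 × sin13° = 0.947 m.
Setting Mgh = (3/4)Mv² gives v = √(2gh/(1+k)) = √(2·9.8·0.947/1.5) ≈ 3.52 m/s.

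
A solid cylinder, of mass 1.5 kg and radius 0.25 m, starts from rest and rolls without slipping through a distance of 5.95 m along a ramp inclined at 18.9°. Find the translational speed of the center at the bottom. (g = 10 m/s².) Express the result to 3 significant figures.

v ≈ 5.07 m/s

With I = (1/2)MR², the ratio k = I/(MR²) is 0.5.
The rolling condition ω = v/R makes the rotational term ½I(v/R)² = ½kMv², so KE_total = ½(1+k)Mv² = (3/4)Mv².
The vertical drop is h = L sinθ = 5.95 × sin18.9° = 1.927 m.
Energy conservation: Mgh = (3/4)Mv², so v = √(2gh/(1+k)) = √(2 × 10 × 1.927 / 1.5) ≈ 5.07 m/s.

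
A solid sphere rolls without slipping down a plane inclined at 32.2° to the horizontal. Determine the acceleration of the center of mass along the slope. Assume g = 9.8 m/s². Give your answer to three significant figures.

The moment of inertia is (2/5)MR², giving k ≡ I/(MR²) = 0.4.
Translational: Mg sinθ − f = Ma. Rotational about the CM: fR = Iα = kMRa, so f = kMa.
Eliminating f: Mg sinθ = (1+k)Ma, so a = g sinθ/(1+k) = 9.8 × sin32.2° / 1.4 ≈ 3.73 m/s².

a ≈ 3.73 m/s²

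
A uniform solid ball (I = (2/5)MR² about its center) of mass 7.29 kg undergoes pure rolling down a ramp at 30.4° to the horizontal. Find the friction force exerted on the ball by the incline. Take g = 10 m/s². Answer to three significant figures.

With I = (2/5)MR², the ratio k = I/(MR²) is 0.4.
Newton's second law down the slope: Mg sinθ − f = Ma. The torque equation fR = Iα (with α = a/R) gives f = kMa.
Combining, a = g sinθ/(1+k) and f = kMa = kMg sinθ/(1+k).
f = 0.4 × 7.29 × 10 × sin30.4° / 1.4 ≈ 10.5 N.

f ≈ 10.5 N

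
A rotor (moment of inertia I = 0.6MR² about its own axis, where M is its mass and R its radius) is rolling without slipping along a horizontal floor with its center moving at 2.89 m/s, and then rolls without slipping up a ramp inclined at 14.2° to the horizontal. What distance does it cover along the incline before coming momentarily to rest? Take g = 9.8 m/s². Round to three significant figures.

d ≈ 2.78 m

The moment of inertia is 0.6MR², giving k ≡ I/(MR²) = 0.6.
Pure rolling means v = ωR; then KE = ½Mv² + ½I(v/R)² = ½(1+k)Mv² = (4/5)Mv².
Setting this equal to Mgh gives the vertical rise h = (1+k)v₀²/(2g) = 1.6×2.89²/(2×9.8) = 0.6818 m.
Along the incline, d = h/sinθ = 0.6818/sin14.2° ≈ 2.78 m.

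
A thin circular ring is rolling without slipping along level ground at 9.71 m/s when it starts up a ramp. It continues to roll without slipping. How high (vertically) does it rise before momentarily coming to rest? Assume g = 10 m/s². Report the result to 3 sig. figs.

h ≈ 9.43 m

With I = MR², the ratio k = I/(MR²) is 1.
Since it rolls without slipping, ω = v/R and KE = ½Mv² + ½Iω² = ½(1+k)Mv² = Mv².
At the top the kinetic energy is zero, so Mv₀² = Mgh.
Thus h = (1+k)v₀²/(2g) = 2 × 9.71² / (2 × 10) ≈ 9.43 m.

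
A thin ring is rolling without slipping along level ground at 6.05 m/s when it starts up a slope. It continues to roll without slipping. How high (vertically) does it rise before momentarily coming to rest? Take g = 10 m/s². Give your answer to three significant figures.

h ≈ 3.66 m

The moment of inertia is MR², giving k ≡ I/(MR²) = 1.
Pure rolling means v = ωR; then KE = ½Mv² + ½I(v/R)² = ½(1+k)Mv² = Mv².
At the top the kinetic energy is zero, so Mv₀² = Mgh.
Thus h = (1+k)v₀²/(2g) = 2 × 6.05² / (2 × 10) ≈ 3.66 m.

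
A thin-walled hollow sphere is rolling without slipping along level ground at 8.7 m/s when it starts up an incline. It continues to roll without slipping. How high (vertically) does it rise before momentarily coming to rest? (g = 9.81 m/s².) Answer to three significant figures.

h ≈ 6.43 m

With I = (2/3)MR², the ratio k = I/(MR²) is 2/3.
Rolling without slipping gives ω = v/R, so the total kinetic energy is ½Mv² + ½Iω² = ½(1+k)Mv² = (5/6)Mv².
All of this converts to potential energy at the highest point: (5/6)Mv₀² = Mgh.
Thus h = (1+k)v₀²/(2g) = 1.667 × 8.7² / (2 × 9.81) ≈ 6.43 m.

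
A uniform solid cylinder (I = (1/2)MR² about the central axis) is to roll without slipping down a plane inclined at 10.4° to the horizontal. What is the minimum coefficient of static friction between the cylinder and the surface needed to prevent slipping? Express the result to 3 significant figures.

With I = (1/2)MR², the ratio k = I/(MR²) is 0.5.
Translational: Mg sinθ − f = Ma. Rotational about the CM: fR = Iα = kMRa, so f = kMa.
These give a = g sinθ/(1+k) and the required friction f = kMg sinθ/(1+k).
With N = Mg cosθ, the no-slip condition f ≤ μN gives μ_min = f/N = k tanθ/(1+k).
μ_min = 0.5 × tan10.4° / 1.5 ≈ 0.0612.

μ_min ≈ 0.0612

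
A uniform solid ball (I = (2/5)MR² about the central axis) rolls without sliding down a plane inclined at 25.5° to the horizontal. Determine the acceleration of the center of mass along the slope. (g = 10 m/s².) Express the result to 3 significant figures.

a ≈ 3.08 m/s²

For this body I = (2/5)MR², i.e. k = I/(MR²) = 0.4.
Translational: Mg sinθ − f = Ma. Rotational about the CM: fR = Iα = kMRa, so f = kMa.
Eliminating f: Mg sinθ = (1+k)Ma, so a = g sinθ/(1+k) = 10 × sin25.5° / 1.4 ≈ 3.08 m/s².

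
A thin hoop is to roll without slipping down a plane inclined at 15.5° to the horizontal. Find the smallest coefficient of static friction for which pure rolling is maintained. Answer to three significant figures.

μ_min ≈ 0.139

The moment of inertia is MR², giving k ≡ I/(MR²) = 1.
Translational: Mg sinθ − f = Ma. Rotational about the CM: fR = Iα = kMRa, so f = kMa.
These give a = g sinθ/(1+k) and the required friction f = kMg sinθ/(1+k).
The normal force is N = Mg cosθ, so μ_min = f/N = k tanθ/(1+k).
μ_min = 1 × tan15.5° / 2 ≈ 0.139.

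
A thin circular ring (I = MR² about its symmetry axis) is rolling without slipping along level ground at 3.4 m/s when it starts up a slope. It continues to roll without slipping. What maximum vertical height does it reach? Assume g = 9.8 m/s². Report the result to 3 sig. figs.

Here I = MR², so the shape factor k = I/(MR²) = 1.
Since it rolls without slipping, ω = v/R and KE = ½Mv² + ½Iω² = ½(1+k)Mv² = Mv².
All of this converts to potential energy at the highest point: Mv₀² = Mgh.
Thus h = (1+k)v₀²/(2g) = 2 × 3.4² / (2 × 9.8) ≈ 1.18 m.

h ≈ 1.18 m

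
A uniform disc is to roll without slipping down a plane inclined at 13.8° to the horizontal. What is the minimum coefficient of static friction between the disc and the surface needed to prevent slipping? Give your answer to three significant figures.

μ_min ≈ 0.0819

With I = (1/2)MR², the ratio k = I/(MR²) is 0.5.
Translational: Mg sinθ − f = Ma. Rotational about the CM: fR = Iα = kMRa, so f = kMa.
These give a = g sinθ/(1+k) and the required friction f = kMg sinθ/(1+k).
With N = Mg cosθ, the no-slip condition f ≤ μN gives μ_min = f/N = k tanθ/(1+k).
μ_min = 0.5 × tan13.8° / 1.5 ≈ 0.0819.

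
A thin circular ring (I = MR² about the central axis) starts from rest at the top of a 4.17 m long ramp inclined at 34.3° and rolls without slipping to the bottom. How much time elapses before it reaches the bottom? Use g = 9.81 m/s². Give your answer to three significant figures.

t ≈ 1.74 s

The moment of inertia is MR², giving k ≡ I/(MR²) = 1.
Newton's second law down the slope: Mg sinθ − f = Ma. The torque equation fR = Iα (with α = a/R) gives f = kMa.
Hence a = g sinθ/(1+k) = 9.81×sin34.3°/2 = 2.764 m/s².
With constant a from rest, t = √(2L/a) = √(2·4.17/2.764) ≈ 1.74 s.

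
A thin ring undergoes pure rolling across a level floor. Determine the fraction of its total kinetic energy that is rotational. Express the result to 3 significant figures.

fraction ≈ 0.500

Here I = MR², so the shape factor k = I/(MR²) = 1.
Since ω = v/R, the translational part is ½Mv² and the rotational part is ½I(v/R)² = ½kMv²; the total is ½(1+k)Mv².
The rotational fraction is therefore k/(1+k) = 1/2 ≈ 0.500.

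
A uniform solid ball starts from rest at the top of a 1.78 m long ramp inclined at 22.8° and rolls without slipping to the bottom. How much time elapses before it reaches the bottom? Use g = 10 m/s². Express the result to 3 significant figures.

With I = (2/5)MR², the ratio k = I/(MR²) is 0.4.
Along the incline Mg sinθ − f = Ma, and torque about the center fR = Iα = kMR²(a/R) gives f = kMa.
Hence a = g sinθ/(1+k) = 10×sin22.8°/1.4 = 2.768 m/s².
Starting from rest, L = ½at², so t = √(2L/a) = √(2×1.78/2.768) ≈ 1.13 s.

t ≈ 1.13 s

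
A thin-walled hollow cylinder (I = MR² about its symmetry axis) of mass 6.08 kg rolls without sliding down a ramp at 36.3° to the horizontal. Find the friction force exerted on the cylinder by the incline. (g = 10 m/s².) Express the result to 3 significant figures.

With I = MR², the ratio k = I/(MR²) is 1.
Translational: Mg sinθ − f = Ma. Rotational about the CM: fR = Iα = kMRa, so f = kMa.
Combining, a = g sinθ/(1+k) and f = kMa = kMg sinθ/(1+k).
f = 1 × 6.08 × 10 × sin36.3° / 2 ≈ 18.0 N.

f ≈ 18.0 N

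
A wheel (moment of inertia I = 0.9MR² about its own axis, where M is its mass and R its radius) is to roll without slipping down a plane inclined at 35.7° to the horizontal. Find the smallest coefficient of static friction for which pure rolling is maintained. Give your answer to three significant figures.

μ_min ≈ 0.340

The moment of inertia is 0.9MR², giving k ≡ I/(MR²) = 0.9.
Along the incline Mg sinθ − f = Ma, and torque about the center fR = Iα = kMR²(a/R) gives f = kMa.
These give a = g sinθ/(1+k) and the required friction f = kMg sinθ/(1+k).
With N = Mg cosθ, the no-slip condition f ≤ μN gives μ_min = f/N = k tanθ/(1+k).
μ_min = 0.9 × tan35.7° / 1.9 ≈ 0.340.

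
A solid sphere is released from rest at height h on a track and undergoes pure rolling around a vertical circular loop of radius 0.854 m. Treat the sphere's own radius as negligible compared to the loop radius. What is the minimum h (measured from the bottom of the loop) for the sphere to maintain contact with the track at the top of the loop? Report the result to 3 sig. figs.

With I = (2/5)MR², the ratio k = I/(MR²) is 0.4.
At the top of the loop, the minimum-contact condition is Mg = Mv_top²/r, so v_top² = gr.
With ω = v/R, the kinetic energy at speed v is ½(1+k)Mv² = (7/10)Mv².
Energy conservation from release (height h) to the top (height 2r): Mgh = Mg(2r) + (7/10)M·gr.
Thus h_min = 2r + (1+k)r/2 = r(2 + 1.4/2) = 0.854 × 2.7 ≈ 2.31 m.

h_min ≈ 2.31 m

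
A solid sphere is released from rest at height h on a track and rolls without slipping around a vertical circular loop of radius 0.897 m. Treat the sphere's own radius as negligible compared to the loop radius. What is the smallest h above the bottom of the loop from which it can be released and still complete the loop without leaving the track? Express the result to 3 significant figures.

h_min ≈ 2.42 m

Here I = (2/5)MR², so the shape factor k = I/(MR²) = 0.4.
At the top of the loop, the minimum-contact condition is Mg = Mv_top²/r, so v_top² = gr.
With ω = v/R, the kinetic energy at speed v is ½(1+k)Mv² = (7/10)Mv².
Energy conservation from release (height h) to the top (height 2r): Mgh = Mg(2r) + (7/10)M·gr.
Thus h_min = 2r + (1+k)r/2 = r(2 + 1.4/2) = 0.897 × 2.7 ≈ 2.42 m.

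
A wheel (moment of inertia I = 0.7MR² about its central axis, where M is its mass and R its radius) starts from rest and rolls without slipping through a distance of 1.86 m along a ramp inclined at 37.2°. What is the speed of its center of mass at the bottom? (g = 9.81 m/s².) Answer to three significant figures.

v ≈ 3.60 m/s

Here I = 0.7MR², so the shape factor k = I/(MR²) = 0.7.
Pure rolling means v = ωR; then KE = ½Mv² + ½I(v/R)² = ½(1+k)Mv² = (17/20)Mv².
The vertical drop is h = L sinθ = 1.86 × sin37.2° = 1.125 m.
Setting Mgh = (17/20)Mv² gives v = √(2gh/(1+k)) = √(2·9.81·1.125/1.7) ≈ 3.60 m/s.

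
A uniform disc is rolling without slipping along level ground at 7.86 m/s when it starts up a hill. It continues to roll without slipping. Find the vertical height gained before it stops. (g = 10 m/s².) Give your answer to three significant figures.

With I = (1/2)MR², the ratio k = I/(MR²) is 0.5.
Rolling without slipping gives ω = v/R, so the total kinetic energy is ½Mv² + ½Iω² = ½(1+k)Mv² = (3/4)Mv².
At the top the kinetic energy is zero, so (3/4)Mv₀² = Mgh.
Thus h = (1+k)v₀²/(2g) = 1.5 × 7.86² / (2 × 10) ≈ 4.63 m.

h ≈ 4.63 m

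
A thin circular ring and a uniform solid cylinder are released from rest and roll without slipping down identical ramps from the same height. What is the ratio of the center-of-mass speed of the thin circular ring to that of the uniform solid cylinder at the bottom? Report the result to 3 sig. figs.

v_ratio ≈ 0.866

Each satisfies Mgh = ½(1+k)Mv² with k = I/(MR²), so v ∝ 1/√(1+k).
For the thin circular ring k = 1; for the uniform solid cylinder k = 0.5.
v₁/v₂ = √((1+k₂)/(1+k₁)) = √(1.5/2) ≈ 0.866.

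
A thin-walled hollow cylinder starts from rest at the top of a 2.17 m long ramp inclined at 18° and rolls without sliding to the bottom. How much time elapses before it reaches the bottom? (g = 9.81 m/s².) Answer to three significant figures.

With I = MR², the ratio k = I/(MR²) is 1.
Newton's second law down the slope: Mg sinθ − f = Ma. The torque equation fR = Iα (with α = a/R) gives f = kMa.
Hence a = g sinθ/(1+k) = 9.81×sin18°/2 = 1.516 m/s².
Starting from rest, L = ½at², so t = √(2L/a) = √(2×2.17/1.516) ≈ 1.69 s.

t ≈ 1.69 s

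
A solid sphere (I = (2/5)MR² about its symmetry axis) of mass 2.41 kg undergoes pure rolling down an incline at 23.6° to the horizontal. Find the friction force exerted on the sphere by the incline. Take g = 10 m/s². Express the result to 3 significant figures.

f ≈ 2.76 N

With I = (2/5)MR², the ratio k = I/(MR²) is 0.4.
Newton's second law down the slope: Mg sinθ − f = Ma. The torque equation fR = Iα (with α = a/R) gives f = kMa.
Combining, a = g sinθ/(1+k) and f = kMa = kMg sinθ/(1+k).
f = 0.4 × 2.41 × 10 × sin23.6° / 1.4 ≈ 2.76 N.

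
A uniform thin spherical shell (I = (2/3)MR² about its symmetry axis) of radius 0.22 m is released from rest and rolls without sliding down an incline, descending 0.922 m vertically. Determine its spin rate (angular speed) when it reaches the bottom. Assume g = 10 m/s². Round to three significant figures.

ω ≈ 15.1 rad/s

The moment of inertia is (2/3)MR², giving k ≡ I/(MR²) = 2/3.
The rolling condition ω = v/R makes the rotational term ½I(v/R)² = ½kMv², so KE_total = ½(1+k)Mv² = (5/6)Mv².
Energy conservation Mgh = ½(1+k)Mv² gives v = √(2gh/(1+k)) = √(2 × 10 × 0.922 / 1.667) = 3.326 m/s.
Then ω = v/R = 3.326 / 0.22 ≈ 15.1 rad/s.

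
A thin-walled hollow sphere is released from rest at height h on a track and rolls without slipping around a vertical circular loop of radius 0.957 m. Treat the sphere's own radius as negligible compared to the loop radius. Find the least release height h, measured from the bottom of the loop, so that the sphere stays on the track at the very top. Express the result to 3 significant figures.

h_min ≈ 2.71 m

Here I = (2/3)MR², so the shape factor k = I/(MR²) = 2/3.
At the top, contact is just lost when gravity alone supplies the centripetal force: Mg = Mv_top²/r, i.e. v_top² = gr.
With ω = v/R, the kinetic energy at speed v is ½(1+k)Mv² = (5/6)Mv².
Energy conservation from release (height h) to the top (height 2r): Mgh = Mg(2r) + (5/6)M·gr.
Thus h_min = 2r + (1+k)r/2 = r(2 + 1.667/2) = 0.957 × 2.833 ≈ 2.71 m.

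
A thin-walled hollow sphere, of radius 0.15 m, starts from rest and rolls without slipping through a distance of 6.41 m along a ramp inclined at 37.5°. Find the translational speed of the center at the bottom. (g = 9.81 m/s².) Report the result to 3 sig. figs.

v ≈ 6.78 m/s

For this body I = (2/3)MR², i.e. k = I/(MR²) = 2/3.
The rolling condition ω = v/R makes the rotational term ½I(v/R)² = ½kMv², so KE_total = ½(1+k)Mv² = (5/6)Mv².
The vertical drop is h = L sinθ = 6.41 × sin37.5° = 3.902 m.
Setting Mgh = (5/6)Mv² gives v = √(2gh/(1+k)) = √(2·9.81·3.902/1.667) ≈ 6.78 m/s.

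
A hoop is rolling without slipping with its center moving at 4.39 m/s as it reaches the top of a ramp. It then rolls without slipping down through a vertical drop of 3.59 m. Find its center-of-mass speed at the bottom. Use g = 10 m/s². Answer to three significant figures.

For this body I = MR², i.e. k = I/(MR²) = 1.
The rolling condition ω = v/R makes the rotational term ½I(v/R)² = ½kMv², so KE_total = ½(1+k)Mv² = Mv².
Energy conservation: Mv₀² + Mgh = Mv², so v² = v₀² + 2gh/(1+k).
v = √(4.39² + 2×10×3.59/2) = √55.17 ≈ 7.43 m/s.

v ≈ 7.43 m/s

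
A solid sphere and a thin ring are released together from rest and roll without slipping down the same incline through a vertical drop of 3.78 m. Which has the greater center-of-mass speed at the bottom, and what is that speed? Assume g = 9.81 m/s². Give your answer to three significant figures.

the solid sphere, at v ≈ 7.28 m/s

For rolling without slipping, Mgh = ½(1+k)Mv² where k = I/(MR²), so v = √(2gh/(1+k)).
Solid sphere: k = 0.4, giving v = √(2×9.81×3.78/1.4) = 7.278 m/s.
Thin ring: k = 1, giving v = √(2×9.81×3.78/2) = 6.089 m/s.
The smaller k wins: the solid sphere, at ≈ 7.28 m/s.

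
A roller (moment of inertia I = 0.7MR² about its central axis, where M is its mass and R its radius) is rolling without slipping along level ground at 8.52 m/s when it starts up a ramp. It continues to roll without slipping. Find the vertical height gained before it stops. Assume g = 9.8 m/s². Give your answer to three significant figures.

The moment of inertia is 0.7MR², giving k ≡ I/(MR²) = 0.7.
Pure rolling means v = ωR; then KE = ½Mv² + ½I(v/R)² = ½(1+k)Mv² = (17/20)Mv².
All of this converts to potential energy at the highest point: (17/20)Mv₀² = Mgh.
Thus h = (1+k)v₀²/(2g) = 1.7 × 8.52² / (2 × 9.8) ≈ 6.30 m.

h ≈ 6.30 m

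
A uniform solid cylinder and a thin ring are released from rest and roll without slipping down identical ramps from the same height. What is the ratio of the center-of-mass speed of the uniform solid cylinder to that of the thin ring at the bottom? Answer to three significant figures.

Each satisfies Mgh = ½(1+k)Mv² with k = I/(MR²), so v ∝ 1/√(1+k).
For the uniform solid cylinder k = 0.5; for the thin ring k = 1.
v₁/v₂ = √((1+k₂)/(1+k₁)) = √(2/1.5) ≈ 1.15.

v_ratio ≈ 1.15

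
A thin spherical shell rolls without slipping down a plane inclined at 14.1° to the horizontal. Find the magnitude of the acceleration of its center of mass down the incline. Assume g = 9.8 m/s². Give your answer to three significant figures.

a ≈ 1.43 m/s²

Here I = (2/3)MR², so the shape factor k = I/(MR²) = 2/3.
Along the incline Mg sinθ − f = Ma, and torque about the center fR = Iα = kMR²(a/R) gives f = kMa.
Eliminating f: Mg sinθ = (1+k)Ma, so a = g sinθ/(1+k) = 9.8 × sin14.1° / 1.667 ≈ 1.43 m/s².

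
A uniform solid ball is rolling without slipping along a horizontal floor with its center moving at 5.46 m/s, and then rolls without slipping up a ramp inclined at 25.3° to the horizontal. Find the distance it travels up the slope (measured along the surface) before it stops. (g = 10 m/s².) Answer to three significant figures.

The moment of inertia is (2/5)MR², giving k ≡ I/(MR²) = 0.4.
Pure rolling means v = ωR; then KE = ½Mv² + ½I(v/R)² = ½(1+k)Mv² = (7/10)Mv².
Setting this equal to Mgh gives the vertical rise h = (1+k)v₀²/(2g) = 1.4×5.46²/(2×10) = 2.087 m.
The distance along the slope is d = h/sinθ = 2.087/sin25.3° ≈ 4.88 m.

d ≈ 4.88 m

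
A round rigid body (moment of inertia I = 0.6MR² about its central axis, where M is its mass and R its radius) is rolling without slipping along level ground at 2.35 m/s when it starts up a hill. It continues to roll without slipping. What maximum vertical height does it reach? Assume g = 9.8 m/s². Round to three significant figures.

h ≈ 0.451 m

For this body I = 0.6MR², i.e. k = I/(MR²) = 0.6.
The rolling condition ω = v/R makes the rotational term ½I(v/R)² = ½kMv², so KE_total = ½(1+k)Mv² = (4/5)Mv².
All of this converts to potential energy at the highest point: (4/5)Mv₀² = Mgh.
Thus h = (1+k)v₀²/(2g) = 1.6 × 2.35² / (2 × 9.8) ≈ 0.451 m.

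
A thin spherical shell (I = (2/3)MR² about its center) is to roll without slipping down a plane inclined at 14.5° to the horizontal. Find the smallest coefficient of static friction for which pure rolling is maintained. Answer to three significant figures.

Here I = (2/3)MR², so the shape factor k = I/(MR²) = 2/3.
Along the incline Mg sinθ − f = Ma, and torque about the center fR = Iα = kMR²(a/R) gives f = kMa.
These give a = g sinθ/(1+k) and the required friction f = kMg sinθ/(1+k).
The normal force is N = Mg cosθ, so μ_min = f/N = k tanθ/(1+k).
μ_min = (2/3) × tan14.5° / 1.667 ≈ 0.103.

μ_min ≈ 0.103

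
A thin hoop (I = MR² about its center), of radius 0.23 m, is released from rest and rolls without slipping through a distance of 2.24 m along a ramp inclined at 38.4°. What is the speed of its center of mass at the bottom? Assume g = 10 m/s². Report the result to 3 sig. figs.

v ≈ 3.73 m/s

The moment of inertia is MR², giving k ≡ I/(MR²) = 1.
The rolling condition ω = v/R makes the rotational term ½I(v/R)² = ½kMv², so KE_total = ½(1+k)Mv² = Mv².
The vertical drop is h = L sinθ = 2.24 × sin38.4° = 1.391 m.
Energy conservation: Mgh = Mv², so v = √(2gh/(1+k)) = √(2 × 10 × 1.391 / 2) ≈ 3.73 m/s.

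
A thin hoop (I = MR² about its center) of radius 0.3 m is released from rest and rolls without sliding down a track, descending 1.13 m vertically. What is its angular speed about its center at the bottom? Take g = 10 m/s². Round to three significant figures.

ω ≈ 11.2 rad/s

For this body I = MR², i.e. k = I/(MR²) = 1.
Rolling without slipping gives ω = v/R, so the total kinetic energy is ½Mv² + ½Iω² = ½(1+k)Mv² = Mv².
Energy conservation Mgh = ½(1+k)Mv² gives v = √(2gh/(1+k)) = √(2 × 10 × 1.13 / 2) = 3.362 m/s.
The angular speed follows from ω = v/R = 3.362/0.3 ≈ 11.2 rad/s.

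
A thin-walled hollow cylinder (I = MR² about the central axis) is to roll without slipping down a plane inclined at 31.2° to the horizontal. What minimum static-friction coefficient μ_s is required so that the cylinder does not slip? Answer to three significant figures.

μ_min ≈ 0.303

With I = MR², the ratio k = I/(MR²) is 1.
Newton's second law down the slope: Mg sinθ − f = Ma. The torque equation fR = Iα (with α = a/R) gives f = kMa.
These give a = g sinθ/(1+k) and the required friction f = kMg sinθ/(1+k).
With N = Mg cosθ, the no-slip condition f ≤ μN gives μ_min = f/N = k tanθ/(1+k).
μ_min = 1 × tan31.2° / 2 ≈ 0.303.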